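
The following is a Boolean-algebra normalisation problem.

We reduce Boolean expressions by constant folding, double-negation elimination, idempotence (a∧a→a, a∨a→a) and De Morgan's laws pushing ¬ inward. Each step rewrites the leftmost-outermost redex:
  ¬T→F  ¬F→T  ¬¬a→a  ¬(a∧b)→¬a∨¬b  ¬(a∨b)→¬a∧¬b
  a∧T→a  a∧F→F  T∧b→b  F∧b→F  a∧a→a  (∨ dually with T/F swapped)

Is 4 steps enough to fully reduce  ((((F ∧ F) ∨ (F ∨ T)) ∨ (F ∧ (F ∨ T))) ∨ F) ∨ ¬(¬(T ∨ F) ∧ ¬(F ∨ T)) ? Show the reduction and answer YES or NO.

  start: ((((F ∧ F) ∨ (F ∨ T)) ∨ (F ∧ (F ∨ T))) ∨ F) ∨ ¬(¬(T ∨ F) ∧ ¬(F ∨ T))
  step 1: (((F ∧ F) ∨ (F ∨ T)) ∨ (F ∧ (F ∨ T))) ∨ ¬(¬(T ∨ F) ∧ ¬(F ∨ T))
  step 2: ((F ∨ (F ∨ T)) ∨ (F ∧ (F ∨ T))) ∨ ¬(¬(T ∨ F) ∧ ¬(F ∨ T))
  step 3: ((F ∨ T) ∨ (F ∧ (F ∨ T))) ∨ ¬(¬(T ∨ F) ∧ ¬(F ∨ T))
  step 4: (T ∨ (F ∧ (F ∨ T))) ∨ ¬(¬(T ∨ F) ∧ ¬(F ∨ T))

Answer: NO — after 4 steps the term is (T ∨ (F ∧ (F ∨ T))) ∨ ¬(¬(T ∨ F) ∧ ¬(F ∨ T)), not yet normal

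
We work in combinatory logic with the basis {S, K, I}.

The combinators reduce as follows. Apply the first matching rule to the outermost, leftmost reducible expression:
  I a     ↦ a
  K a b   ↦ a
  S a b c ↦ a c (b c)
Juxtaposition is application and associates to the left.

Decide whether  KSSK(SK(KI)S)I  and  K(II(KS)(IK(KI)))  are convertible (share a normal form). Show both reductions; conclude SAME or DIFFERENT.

Term A:
  start: KSSK(SK(KI)S)I
  [1] SK(SK(KI)S)I
  [2] KI(SK(KI)SI)
  [3] I

Term B:
  start: K(II(KS)(IK(KI)))
  [1] K(I(KS)(IK(KI)))
  [2] K(KS(IK(KI)))
  [3] KS

Answer: DIFFERENT — A ⇓ I, B ⇓ KS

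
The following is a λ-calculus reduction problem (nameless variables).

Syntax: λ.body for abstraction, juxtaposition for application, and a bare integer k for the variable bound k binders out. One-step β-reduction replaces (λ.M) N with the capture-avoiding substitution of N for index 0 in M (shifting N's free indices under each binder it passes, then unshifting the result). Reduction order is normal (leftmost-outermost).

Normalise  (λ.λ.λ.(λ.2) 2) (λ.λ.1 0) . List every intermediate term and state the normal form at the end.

  start: (λ.λ.λ.(λ.2) 2) (λ.λ.1 0)
  [1] λ.λ.(λ.2) (λ.λ.1 0)
  [2] λ.λ.1

Answer: normal form = λ.λ.1  (in 2 steps)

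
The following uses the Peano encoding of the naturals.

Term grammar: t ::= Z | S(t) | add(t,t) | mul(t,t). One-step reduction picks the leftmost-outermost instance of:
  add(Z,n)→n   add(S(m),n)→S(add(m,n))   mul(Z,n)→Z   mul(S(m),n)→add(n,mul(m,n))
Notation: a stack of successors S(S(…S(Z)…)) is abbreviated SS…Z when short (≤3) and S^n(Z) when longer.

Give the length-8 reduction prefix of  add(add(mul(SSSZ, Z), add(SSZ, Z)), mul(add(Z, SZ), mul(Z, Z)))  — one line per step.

Answer: after 8 steps: add(add(SSZ, Z), mul(add(Z, SZ), mul(Z, Z)))

Working:
  start: add(add(mul(SSSZ, Z), add(SSZ, Z)), mul(add(Z, SZ), mul(Z, Z)))
  step 1: add(add(add(Z, mul(SSZ, Z)), add(SSZ, Z)), mul(add(Z, SZ), mul(Z, Z)))
  step 2: add(add(mul(SSZ, Z), add(SSZ, Z)), mul(add(Z, SZ), mul(Z, Z)))
  step 3: add(add(add(Z, mul(SZ, Z)), add(SSZ, Z)), mul(add(Z, SZ), mul(Z, Z)))
  step 4: add(add(mul(SZ, Z), add(SSZ, Z)), mul(add(Z, SZ), mul(Z, Z)))
  step 5: add(add(add(Z, mul(Z, Z)), add(SSZ, Z)), mul(add(Z, SZ), mul(Z, Z)))
  step 6: add(add(mul(Z, Z), add(SSZ, Z)), mul(add(Z, SZ), mul(Z, Z)))
  step 7: add(add(Z, add(SSZ, Z)), mul(add(Z, SZ), mul(Z, Z)))
  step 8: add(add(SSZ, Z), mul(add(Z, SZ), mul(Z, Z)))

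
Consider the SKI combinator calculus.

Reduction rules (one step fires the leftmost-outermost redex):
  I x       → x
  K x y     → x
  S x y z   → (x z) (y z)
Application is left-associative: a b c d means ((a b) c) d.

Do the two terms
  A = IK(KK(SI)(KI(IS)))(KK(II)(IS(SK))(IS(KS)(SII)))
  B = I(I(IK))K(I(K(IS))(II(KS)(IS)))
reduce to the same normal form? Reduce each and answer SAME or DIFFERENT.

Term A:
  start: IK(KK(SI)(KI(IS)))(KK(II)(IS(SK))(IS(KS)(SII)))
  [1] K(KK(SI)(KI(IS)))(KK(II)(IS(SK))(IS(KS)(SII)))
  [2] KK(SI)(KI(IS))
  [3] K(KI(IS))
  [4] KI

Term B:
  start: I(I(IK))K(I(K(IS))(II(KS)(IS)))
  [1] I(IK)K(I(K(IS))(II(KS)(IS)))
  [2] IKK(I(K(IS))(II(KS)(IS)))
  [3] KK(I(K(IS))(II(KS)(IS)))
  [4] K

Answer: DIFFERENT — A ⇓ KI, B ⇓ K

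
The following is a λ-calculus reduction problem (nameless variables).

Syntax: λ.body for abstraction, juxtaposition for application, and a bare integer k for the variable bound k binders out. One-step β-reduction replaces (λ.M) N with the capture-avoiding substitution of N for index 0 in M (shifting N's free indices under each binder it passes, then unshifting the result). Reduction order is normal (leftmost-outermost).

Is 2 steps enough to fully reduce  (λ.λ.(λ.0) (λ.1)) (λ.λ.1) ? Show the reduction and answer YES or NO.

  start: (λ.λ.(λ.0) (λ.1)) (λ.λ.1)
  [1] λ.(λ.0) (λ.1)
  [2] λ.λ.1

Answer: YES — reaches normal form λ.λ.1 in 2 ≤ 2 steps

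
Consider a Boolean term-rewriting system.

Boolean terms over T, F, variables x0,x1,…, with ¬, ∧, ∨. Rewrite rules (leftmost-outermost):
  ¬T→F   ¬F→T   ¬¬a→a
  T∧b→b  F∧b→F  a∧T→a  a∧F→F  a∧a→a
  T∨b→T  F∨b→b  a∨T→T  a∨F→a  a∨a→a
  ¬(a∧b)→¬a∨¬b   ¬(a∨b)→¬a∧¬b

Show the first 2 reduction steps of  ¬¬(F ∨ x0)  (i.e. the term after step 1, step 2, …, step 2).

  start: ¬¬(F ∨ x0)
  →1  F ∨ x0
  →2  x0

Answer: after 2 steps: x0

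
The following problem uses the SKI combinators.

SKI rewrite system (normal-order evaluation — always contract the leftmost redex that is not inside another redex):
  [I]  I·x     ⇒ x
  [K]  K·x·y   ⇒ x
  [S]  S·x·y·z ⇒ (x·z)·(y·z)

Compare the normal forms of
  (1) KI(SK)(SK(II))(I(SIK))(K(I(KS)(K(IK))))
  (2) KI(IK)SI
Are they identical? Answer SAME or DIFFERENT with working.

Term A:
  start: KI(SK)(SK(II))(I(SIK))(K(I(KS)(K(IK))))
  [1] I(SK(II))(I(SIK))(K(I(KS)(K(IK))))
  [2] SK(II)(I(SIK))(K(I(KS)(K(IK))))
  [3] K(I(SIK))(II(I(SIK)))(K(I(KS)(K(IK))))
  [4] I(SIK)(K(I(KS)(K(IK))))
  [5] SIK(K(I(KS)(K(IK))))
  [6] I(K(I(KS)(K(IK))))(K(K(I(KS)(K(IK)))))
  [7] K(I(KS)(K(IK)))(K(K(I(KS)(K(IK)))))
  [8] I(KS)(K(IK))
  [9] KS(K(IK))
  [10] S

Term B:
  start: KI(IK)SI
  [1] ISI
  [2] SI

Answer: DIFFERENT — A ⇓ S, B ⇓ SI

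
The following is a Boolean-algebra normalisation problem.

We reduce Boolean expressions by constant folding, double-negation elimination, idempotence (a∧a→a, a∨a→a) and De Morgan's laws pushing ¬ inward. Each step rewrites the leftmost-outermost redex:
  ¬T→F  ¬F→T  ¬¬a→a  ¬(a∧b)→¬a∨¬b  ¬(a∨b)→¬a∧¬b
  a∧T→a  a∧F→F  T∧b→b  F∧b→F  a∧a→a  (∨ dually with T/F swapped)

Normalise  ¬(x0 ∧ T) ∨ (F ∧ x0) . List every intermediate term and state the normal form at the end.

Answer: normal form = ¬x0  (in 5 steps)

Working:
  start: ¬(x0 ∧ T) ∨ (F ∧ x0)
  →1  (¬x0 ∨ ¬T) ∨ (F ∧ x0)
  →2  (¬x0 ∨ F) ∨ (F ∧ x0)
  →3  ¬x0 ∨ (F ∧ x0)
  →4  ¬x0 ∨ F
  →5  ¬x0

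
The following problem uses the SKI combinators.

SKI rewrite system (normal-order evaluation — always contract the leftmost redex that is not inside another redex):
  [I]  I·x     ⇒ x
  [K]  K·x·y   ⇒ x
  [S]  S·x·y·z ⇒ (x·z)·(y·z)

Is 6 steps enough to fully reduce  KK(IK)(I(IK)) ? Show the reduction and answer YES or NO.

Answer: YES — reaches normal form KK in 3 ≤ 6 steps

Derivation:
  start: KK(IK)(I(IK))
  step 1: K(I(IK))
  step 2: K(IK)
  step 3: KK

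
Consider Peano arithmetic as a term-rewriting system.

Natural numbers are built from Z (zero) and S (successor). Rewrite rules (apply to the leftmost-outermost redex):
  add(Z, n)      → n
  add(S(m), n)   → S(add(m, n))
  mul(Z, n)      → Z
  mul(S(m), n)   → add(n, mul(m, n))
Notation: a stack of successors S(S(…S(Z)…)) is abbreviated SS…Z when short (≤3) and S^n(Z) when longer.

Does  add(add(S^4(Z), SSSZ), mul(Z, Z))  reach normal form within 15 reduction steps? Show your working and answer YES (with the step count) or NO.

Answer: YES — reaches normal form S^7(Z) in 14 ≤ 15 steps

Reduction:
  start: add(add(S^4(Z), SSSZ), mul(Z, Z))
  →1  add(S(add(SSSZ, SSSZ)), mul(Z, Z))
  →2  S(add(add(SSSZ, SSSZ), mul(Z, Z)))
  →3  S(add(S(add(SSZ, SSSZ)), mul(Z, Z)))
  →4  S(S(add(add(SSZ, SSSZ), mul(Z, Z))))
  →5  S(S(add(S(add(SZ, SSSZ)), mul(Z, Z))))
  →6  S(S(S(add(add(SZ, SSSZ), mul(Z, Z)))))
  →7  S(S(S(add(S(add(Z, SSSZ)), mul(Z, Z)))))
  →8  S(S(S(S(add(add(Z, SSSZ), mul(Z, Z))))))
  →9  S(S(S(S(add(SSSZ, mul(Z, Z))))))
  →10  S(S(S(S(S(add(SSZ, mul(Z, Z)))))))
  →11  S(S(S(S(S(S(add(SZ, mul(Z, Z))))))))
  →12  S(S(S(S(S(S(S(add(Z, mul(Z, Z)))))))))
  →13  S(S(S(S(S(S(S(mul(Z, Z))))))))
  →14  S^7(Z)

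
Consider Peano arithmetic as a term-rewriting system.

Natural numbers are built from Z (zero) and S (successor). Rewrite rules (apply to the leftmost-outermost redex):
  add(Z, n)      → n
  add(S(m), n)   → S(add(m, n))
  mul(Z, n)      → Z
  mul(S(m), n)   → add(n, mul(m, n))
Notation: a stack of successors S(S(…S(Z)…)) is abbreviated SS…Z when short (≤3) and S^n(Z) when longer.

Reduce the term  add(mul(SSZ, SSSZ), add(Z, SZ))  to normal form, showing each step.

  start: add(mul(SSZ, SSSZ), add(Z, SZ))
  step 1: add(add(SSSZ, mul(SZ, SSSZ)), add(Z, SZ))
  step 2: add(S(add(SSZ, mul(SZ, SSSZ))), add(Z, SZ))
  step 3: S(add(add(SSZ, mul(SZ, SSSZ)), add(Z, SZ)))
  step 4: S(add(S(add(SZ, mul(SZ, SSSZ))), add(Z, SZ)))
  step 5: S(S(add(add(SZ, mul(SZ, SSSZ)), add(Z, SZ))))
  step 6: S(S(add(S(add(Z, mul(SZ, SSSZ))), add(Z, SZ))))
  step 7: S(S(S(add(add(Z, mul(SZ, SSSZ)), add(Z, SZ)))))
  step 8: S(S(S(add(mul(SZ, SSSZ), add(Z, SZ)))))
  step 9: S(S(S(add(add(SSSZ, mul(Z, SSSZ)), add(Z, SZ)))))
  step 10: S(S(S(add(S(add(SSZ, mul(Z, SSSZ))), add(Z, SZ)))))
  step 11: S(S(S(S(add(add(SSZ, mul(Z, SSSZ)), add(Z, SZ))))))
  step 12: S(S(S(S(add(S(add(SZ, mul(Z, SSSZ))), add(Z, SZ))))))
  step 13: S(S(S(S(S(add(add(SZ, mul(Z, SSSZ)), add(Z, SZ)))))))
  step 14: S(S(S(S(S(add(S(add(Z, mul(Z, SSSZ))), add(Z, SZ)))))))
  step 15: S(S(S(S(S(S(add(add(Z, mul(Z, SSSZ)), add(Z, SZ))))))))
  step 16: S(S(S(S(S(S(add(mul(Z, SSSZ), add(Z, SZ))))))))
  step 17: S(S(S(S(S(S(add(Z, add(Z, SZ))))))))
  step 18: S(S(S(S(S(S(add(Z, SZ)))))))
  step 19: S^7(Z)

Answer: normal form = S^7(Z)  (in 19 steps)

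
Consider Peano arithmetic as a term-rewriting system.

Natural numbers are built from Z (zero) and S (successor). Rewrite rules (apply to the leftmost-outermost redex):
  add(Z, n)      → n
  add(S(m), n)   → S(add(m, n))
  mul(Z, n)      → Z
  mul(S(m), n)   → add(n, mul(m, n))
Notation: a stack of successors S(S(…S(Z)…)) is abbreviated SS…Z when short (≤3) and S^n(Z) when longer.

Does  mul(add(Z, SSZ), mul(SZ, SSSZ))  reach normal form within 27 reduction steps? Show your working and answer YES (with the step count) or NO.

  start: mul(add(Z, SSZ), mul(SZ, SSSZ))
  step 1: mul(SSZ, mul(SZ, SSSZ))
  step 2: add(mul(SZ, SSSZ), mul(SZ, mul(SZ, SSSZ)))
  step 3: add(add(SSSZ, mul(Z, SSSZ)), mul(SZ, mul(SZ, SSSZ)))
  step 4: add(S(add(SSZ, mul(Z, SSSZ))), mul(SZ, mul(SZ, SSSZ)))
  step 5: S(add(add(SSZ, mul(Z, SSSZ)), mul(SZ, mul(SZ, SSSZ))))
  step 6: S(add(S(add(SZ, mul(Z, SSSZ))), mul(SZ, mul(SZ, SSSZ))))
  step 7: S(S(add(add(SZ, mul(Z, SSSZ)), mul(SZ, mul(SZ, SSSZ)))))
  step 8: S(S(add(S(add(Z, mul(Z, SSSZ))), mul(SZ, mul(SZ, SSSZ)))))
  step 9: S(S(S(add(add(Z, mul(Z, SSSZ)), mul(SZ, mul(SZ, SSSZ))))))
  step 10: S(S(S(add(mul(Z, SSSZ), mul(SZ, mul(SZ, SSSZ))))))
  step 11: S(S(S(add(Z, mul(SZ, mul(SZ, SSSZ))))))
  step 12: S(S(S(mul(SZ, mul(SZ, SSSZ)))))
  step 13: S(S(S(add(mul(SZ, SSSZ), mul(Z, mul(SZ, SSSZ))))))
  step 14: S(S(S(add(add(SSSZ, mul(Z, SSSZ)), mul(Z, mul(SZ, SSSZ))))))
  step 15: S(S(S(add(S(add(SSZ, mul(Z, SSSZ))), mul(Z, mul(SZ, SSSZ))))))
  step 16: S(S(S(S(add(add(SSZ, mul(Z, SSSZ)), mul(Z, mul(SZ, SSSZ)))))))
  step 17: S(S(S(S(add(S(add(SZ, mul(Z, SSSZ))), mul(Z, mul(SZ, SSSZ)))))))
  step 18: S(S(S(S(S(add(add(SZ, mul(Z, SSSZ)), mul(Z, mul(SZ, SSSZ))))))))
  step 19: S(S(S(S(S(add(S(add(Z, mul(Z, SSSZ))), mul(Z, mul(SZ, SSSZ))))))))
  step 20: S(S(S(S(S(S(add(add(Z, mul(Z, SSSZ)), mul(Z, mul(SZ, SSSZ)))))))))
  step 21: S(S(S(S(S(S(add(mul(Z, SSSZ), mul(Z, mul(SZ, SSSZ)))))))))
  step 22: S(S(S(S(S(S(add(Z, mul(Z, mul(SZ, SSSZ)))))))))
  step 23: S(S(S(S(S(S(mul(Z, mul(SZ, SSSZ))))))))
  step 24: S^6(Z)

Answer: YES — reaches normal form S^6(Z) in 24 ≤ 27 steps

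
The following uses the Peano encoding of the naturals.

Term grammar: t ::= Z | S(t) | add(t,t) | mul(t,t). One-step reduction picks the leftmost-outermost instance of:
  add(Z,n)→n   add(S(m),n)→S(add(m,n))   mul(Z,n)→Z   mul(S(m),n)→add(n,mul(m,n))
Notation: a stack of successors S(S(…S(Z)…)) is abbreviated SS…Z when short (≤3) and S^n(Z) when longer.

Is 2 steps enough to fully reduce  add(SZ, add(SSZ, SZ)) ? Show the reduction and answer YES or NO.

  start: add(SZ, add(SSZ, SZ))
  step 1: S(add(Z, add(SSZ, SZ)))
  step 2: S(add(SSZ, SZ))

Answer: NO — after 2 steps the term is S(add(SSZ, SZ)), not yet normal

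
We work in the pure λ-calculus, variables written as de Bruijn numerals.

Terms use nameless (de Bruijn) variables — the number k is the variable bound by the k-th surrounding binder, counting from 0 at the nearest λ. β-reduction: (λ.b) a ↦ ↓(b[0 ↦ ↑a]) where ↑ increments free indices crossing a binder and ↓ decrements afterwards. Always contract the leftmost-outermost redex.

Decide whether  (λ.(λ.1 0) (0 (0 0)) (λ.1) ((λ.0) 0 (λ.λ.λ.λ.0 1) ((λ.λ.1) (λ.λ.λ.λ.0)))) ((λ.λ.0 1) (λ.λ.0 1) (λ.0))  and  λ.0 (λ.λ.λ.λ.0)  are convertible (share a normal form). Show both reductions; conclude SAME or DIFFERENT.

Term A:
  start: (λ.(λ.1 0) (0 (0 0)) (λ.1) ((λ.0) 0 (λ.λ.λ.λ.0 1) ((λ.λ.1) (λ.λ.λ.λ.0)))) ((λ.λ.0 1) (λ.λ.0 1) (λ.0))
  step 1: (λ.(λ.λ.0 1) (λ.λ.0 1) (λ.0) 0) ((λ.λ.0 1) (λ.λ.0 1) (λ.0) ((λ.λ.0 1) (λ.λ.0 1) (λ.0) ((λ.λ.0 1) (λ.λ.0 1) (λ.0)))) (λ.(λ.λ.0 1) (λ.λ.0 1) (λ.0)) ((λ.0) ((λ.λ.0 1) (λ.λ.0 1) (λ.0)) (λ.λ.λ.λ.0 1) ((λ.λ.1) (λ.λ.λ.λ.0)))
  step 2: (λ.λ.0 1) (λ.λ.0 1) (λ.0) ((λ.λ.0 1) (λ.λ.0 1) (λ.0) ((λ.λ.0 1) (λ.λ.0 1) (λ.0) ((λ.λ.0 1) (λ.λ.0 1) (λ.0)))) (λ.(λ.λ.0 1) (λ.λ.0 1) (λ.0)) ((λ.0) ((λ.λ.0 1) (λ.λ.0 1) (λ.0)) (λ.λ.λ.λ.0 1) ((λ.λ.1) (λ.λ.λ.λ.0)))
  step 3: (λ.0 (λ.λ.0 1)) (λ.0) ((λ.λ.0 1) (λ.λ.0 1) (λ.0) ((λ.λ.0 1) (λ.λ.0 1) (λ.0) ((λ.λ.0 1) (λ.λ.0 1) (λ.0)))) (λ.(λ.λ.0 1) (λ.λ.0 1) (λ.0)) ((λ.0) ((λ.λ.0 1) (λ.λ.0 1) (λ.0)) (λ.λ.λ.λ.0 1) ((λ.λ.1) (λ.λ.λ.λ.0)))
  step 4: (λ.0) (λ.λ.0 1) ((λ.λ.0 1) (λ.λ.0 1) (λ.0) ((λ.λ.0 1) (λ.λ.0 1) (λ.0) ((λ.λ.0 1) (λ.λ.0 1) (λ.0)))) (λ.(λ.λ.0 1) (λ.λ.0 1) (λ.0)) ((λ.0) ((λ.λ.0 1) (λ.λ.0 1) (λ.0)) (λ.λ.λ.λ.0 1) ((λ.λ.1) (λ.λ.λ.λ.0)))
  step 5: (λ.λ.0 1) ((λ.λ.0 1) (λ.λ.0 1) (λ.0) ((λ.λ.0 1) (λ.λ.0 1) (λ.0) ((λ.λ.0 1) (λ.λ.0 1) (λ.0)))) (λ.(λ.λ.0 1) (λ.λ.0 1) (λ.0)) ((λ.0) ((λ.λ.0 1) (λ.λ.0 1) (λ.0)) (λ.λ.λ.λ.0 1) ((λ.λ.1) (λ.λ.λ.λ.0)))
  step 6: (λ.0 ((λ.λ.0 1) (λ.λ.0 1) (λ.0) ((λ.λ.0 1) (λ.λ.0 1) (λ.0) ((λ.λ.0 1) (λ.λ.0 1) (λ.0))))) (λ.(λ.λ.0 1) (λ.λ.0 1) (λ.0)) ((λ.0) ((λ.λ.0 1) (λ.λ.0 1) (λ.0)) (λ.λ.λ.λ.0 1) ((λ.λ.1) (λ.λ.λ.λ.0)))
  step 7: (λ.(λ.λ.0 1) (λ.λ.0 1) (λ.0)) ((λ.λ.0 1) (λ.λ.0 1) (λ.0) ((λ.λ.0 1) (λ.λ.0 1) (λ.0) ((λ.λ.0 1) (λ.λ.0 1) (λ.0)))) ((λ.0) ((λ.λ.0 1) (λ.λ.0 1) (λ.0)) (λ.λ.λ.λ.0 1) ((λ.λ.1) (λ.λ.λ.λ.0)))
  step 8: (λ.λ.0 1) (λ.λ.0 1) (λ.0) ((λ.0) ((λ.λ.0 1) (λ.λ.0 1) (λ.0)) (λ.λ.λ.λ.0 1) ((λ.λ.1) (λ.λ.λ.λ.0)))
  step 9: (λ.0 (λ.λ.0 1)) (λ.0) ((λ.0) ((λ.λ.0 1) (λ.λ.0 1) (λ.0)) (λ.λ.λ.λ.0 1) ((λ.λ.1) (λ.λ.λ.λ.0)))
  step 10: (λ.0) (λ.λ.0 1) ((λ.0) ((λ.λ.0 1) (λ.λ.0 1) (λ.0)) (λ.λ.λ.λ.0 1) ((λ.λ.1) (λ.λ.λ.λ.0)))
  step 11: (λ.λ.0 1) ((λ.0) ((λ.λ.0 1) (λ.λ.0 1) (λ.0)) (λ.λ.λ.λ.0 1) ((λ.λ.1) (λ.λ.λ.λ.0)))
  step 12: λ.0 ((λ.0) ((λ.λ.0 1) (λ.λ.0 1) (λ.0)) (λ.λ.λ.λ.0 1) ((λ.λ.1) (λ.λ.λ.λ.0)))
  step 13: λ.0 ((λ.λ.0 1) (λ.λ.0 1) (λ.0) (λ.λ.λ.λ.0 1) ((λ.λ.1) (λ.λ.λ.λ.0)))
  step 14: λ.0 ((λ.0 (λ.λ.0 1)) (λ.0) (λ.λ.λ.λ.0 1) ((λ.λ.1) (λ.λ.λ.λ.0)))
  step 15: λ.0 ((λ.0) (λ.λ.0 1) (λ.λ.λ.λ.0 1) ((λ.λ.1) (λ.λ.λ.λ.0)))
  step 16: λ.0 ((λ.λ.0 1) (λ.λ.λ.λ.0 1) ((λ.λ.1) (λ.λ.λ.λ.0)))
  step 17: λ.0 ((λ.0 (λ.λ.λ.λ.0 1)) ((λ.λ.1) (λ.λ.λ.λ.0)))
  step 18: λ.0 ((λ.λ.1) (λ.λ.λ.λ.0) (λ.λ.λ.λ.0 1))
  step 19: λ.0 ((λ.λ.λ.λ.λ.0) (λ.λ.λ.λ.0 1))
  step 20: λ.0 (λ.λ.λ.λ.0)

Term B:
  start: λ.0 (λ.λ.λ.λ.0)

Answer: SAME — A ⇓ λ.0 (λ.λ.λ.λ.0), B ⇓ λ.0 (λ.λ.λ.λ.0)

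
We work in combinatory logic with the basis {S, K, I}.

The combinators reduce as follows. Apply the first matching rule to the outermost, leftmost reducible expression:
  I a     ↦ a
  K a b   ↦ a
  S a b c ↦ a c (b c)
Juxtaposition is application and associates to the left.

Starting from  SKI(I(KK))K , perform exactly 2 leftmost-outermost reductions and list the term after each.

  start: SKI(I(KK))K
  step 1: K(I(KK))(I(I(KK)))K
  step 2: I(KK)K

Answer: after 2 steps: I(KK)K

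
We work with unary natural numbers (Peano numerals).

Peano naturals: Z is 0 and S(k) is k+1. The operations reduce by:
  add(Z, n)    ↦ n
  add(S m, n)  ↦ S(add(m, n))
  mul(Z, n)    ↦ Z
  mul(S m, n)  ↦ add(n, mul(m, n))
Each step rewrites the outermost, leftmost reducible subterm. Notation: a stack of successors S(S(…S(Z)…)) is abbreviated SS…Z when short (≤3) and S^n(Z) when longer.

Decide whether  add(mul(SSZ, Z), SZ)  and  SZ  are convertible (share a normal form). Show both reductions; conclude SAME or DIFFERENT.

Answer: SAME — A ⇓ SZ, B ⇓ SZ

Reduction:
Term A:
  start: add(mul(SSZ, Z), SZ)
  [1] add(add(Z, mul(SZ, Z)), SZ)
  [2] add(mul(SZ, Z), SZ)
  [3] add(add(Z, mul(Z, Z)), SZ)
  [4] add(mul(Z, Z), SZ)
  [5] add(Z, SZ)
  [6] SZ

Term B:
  start: SZ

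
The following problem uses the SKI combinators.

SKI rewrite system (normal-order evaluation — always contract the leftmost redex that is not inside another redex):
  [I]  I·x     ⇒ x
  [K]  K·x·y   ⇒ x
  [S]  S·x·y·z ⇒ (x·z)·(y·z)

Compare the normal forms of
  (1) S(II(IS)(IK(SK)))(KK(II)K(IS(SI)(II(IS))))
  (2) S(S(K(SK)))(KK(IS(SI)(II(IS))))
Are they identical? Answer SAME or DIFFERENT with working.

Answer: SAME — A ⇓ S(S(K(SK)))K, B ⇓ S(S(K(SK)))K

Derivation:
Term A:
  start: S(II(IS)(IK(SK)))(KK(II)K(IS(SI)(II(IS))))
  →1  S(I(IS)(IK(SK)))(KK(II)K(IS(SI)(II(IS))))
  →2  S(IS(IK(SK)))(KK(II)K(IS(SI)(II(IS))))
  →3  S(S(IK(SK)))(KK(II)K(IS(SI)(II(IS))))
  →4  S(S(K(SK)))(KK(II)K(IS(SI)(II(IS))))
  →5  S(S(K(SK)))(KK(IS(SI)(II(IS))))
  →6  S(S(K(SK)))K

Term B:
  start: S(S(K(SK)))(KK(IS(SI)(II(IS))))
  →1  S(S(K(SK)))K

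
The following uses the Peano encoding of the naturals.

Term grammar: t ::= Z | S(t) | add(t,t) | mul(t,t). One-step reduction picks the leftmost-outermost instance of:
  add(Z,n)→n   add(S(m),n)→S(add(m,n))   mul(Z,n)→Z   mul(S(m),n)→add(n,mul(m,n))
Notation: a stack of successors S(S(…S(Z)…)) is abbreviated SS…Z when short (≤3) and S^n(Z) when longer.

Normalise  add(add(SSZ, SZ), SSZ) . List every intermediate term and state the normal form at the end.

  start: add(add(SSZ, SZ), SSZ)
  step 1: add(S(add(SZ, SZ)), SSZ)
  step 2: S(add(add(SZ, SZ), SSZ))
  step 3: S(add(S(add(Z, SZ)), SSZ))
  step 4: S(S(add(add(Z, SZ), SSZ)))
  step 5: S(S(add(SZ, SSZ)))
  step 6: S(S(S(add(Z, SSZ))))
  step 7: S^5(Z)

Answer: normal form = S^5(Z)  (in 7 steps)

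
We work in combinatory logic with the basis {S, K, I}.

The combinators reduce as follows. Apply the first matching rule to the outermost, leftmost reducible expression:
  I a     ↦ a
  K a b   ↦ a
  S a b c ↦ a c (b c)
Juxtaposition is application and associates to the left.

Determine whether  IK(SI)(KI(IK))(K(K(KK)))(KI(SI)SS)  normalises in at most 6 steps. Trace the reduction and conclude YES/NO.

  start: IK(SI)(KI(IK))(K(K(KK)))(KI(SI)SS)
  [1] K(SI)(KI(IK))(K(K(KK)))(KI(SI)SS)
  [2] SI(K(K(KK)))(KI(SI)SS)
  [3] I(KI(SI)SS)(K(K(KK))(KI(SI)SS))
  [4] KI(SI)SS(K(K(KK))(KI(SI)SS))
  [5] ISS(K(K(KK))(KI(SI)SS))
  [6] SS(K(K(KK))(KI(SI)SS))

Answer: NO — after 6 steps the term is SS(K(K(KK))(KI(SI)SS)), not yet normal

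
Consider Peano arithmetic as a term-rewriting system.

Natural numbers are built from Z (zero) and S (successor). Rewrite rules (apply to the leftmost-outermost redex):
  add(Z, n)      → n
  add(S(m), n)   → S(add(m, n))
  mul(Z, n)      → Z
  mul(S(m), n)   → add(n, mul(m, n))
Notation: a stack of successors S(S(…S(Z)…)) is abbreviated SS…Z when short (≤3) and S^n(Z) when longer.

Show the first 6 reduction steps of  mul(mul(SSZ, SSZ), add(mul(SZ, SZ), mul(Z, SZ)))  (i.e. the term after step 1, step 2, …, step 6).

  start: mul(mul(SSZ, SSZ), add(mul(SZ, SZ), mul(Z, SZ)))
  step 1: mul(add(SSZ, mul(SZ, SSZ)), add(mul(SZ, SZ), mul(Z, SZ)))
  step 2: mul(S(add(SZ, mul(SZ, SSZ))), add(mul(SZ, SZ), mul(Z, SZ)))
  step 3: add(add(mul(SZ, SZ), mul(Z, SZ)), mul(add(SZ, mul(SZ, SSZ)), add(mul(SZ, SZ), mul(Z, SZ))))
  step 4: add(add(add(SZ, mul(Z, SZ)), mul(Z, SZ)), mul(add(SZ, mul(SZ, SSZ)), add(mul(SZ, SZ), mul(Z, SZ))))
  step 5: add(add(S(add(Z, mul(Z, SZ))), mul(Z, SZ)), mul(add(SZ, mul(SZ, SSZ)), add(mul(SZ, SZ), mul(Z, SZ))))
  step 6: add(S(add(add(Z, mul(Z, SZ)), mul(Z, SZ))), mul(add(SZ, mul(SZ, SSZ)), add(mul(SZ, SZ), mul(Z, SZ))))

Answer: after 6 steps: add(S(add(add(Z, mul(Z, SZ)), mul(Z, SZ))), mul(add(SZ, mul(SZ, SSZ)), add(mul(SZ, SZ), mul(Z, SZ))))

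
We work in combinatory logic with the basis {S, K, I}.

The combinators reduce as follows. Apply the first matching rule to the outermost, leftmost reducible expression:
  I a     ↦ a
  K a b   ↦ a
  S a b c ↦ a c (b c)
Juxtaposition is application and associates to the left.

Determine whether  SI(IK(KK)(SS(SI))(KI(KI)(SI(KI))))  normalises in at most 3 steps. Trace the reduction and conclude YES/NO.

  start: SI(IK(KK)(SS(SI))(KI(KI)(SI(KI))))
  [1] SI(K(KK)(SS(SI))(KI(KI)(SI(KI))))
  [2] SI(KK(KI(KI)(SI(KI))))
  [3] SIK

Answer: YES — reaches normal form SIK in 3 ≤ 3 steps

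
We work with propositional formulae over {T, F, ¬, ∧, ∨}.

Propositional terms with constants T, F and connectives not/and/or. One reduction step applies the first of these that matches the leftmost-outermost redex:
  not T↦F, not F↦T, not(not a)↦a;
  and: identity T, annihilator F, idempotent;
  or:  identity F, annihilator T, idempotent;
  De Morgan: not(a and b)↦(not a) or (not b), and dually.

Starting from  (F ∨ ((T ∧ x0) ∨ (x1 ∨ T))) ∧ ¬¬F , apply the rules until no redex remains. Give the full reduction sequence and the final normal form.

  start: (F ∨ ((T ∧ x0) ∨ (x1 ∨ T))) ∧ ¬¬F
  step 1: ((T ∧ x0) ∨ (x1 ∨ T)) ∧ ¬¬F
  step 2: (x0 ∨ (x1 ∨ T)) ∧ ¬¬F
  step 3: (x0 ∨ T) ∧ ¬¬F
  step 4: T ∧ ¬¬F
  step 5: ¬¬F
  step 6: F

Answer: normal form = F  (in 6 steps)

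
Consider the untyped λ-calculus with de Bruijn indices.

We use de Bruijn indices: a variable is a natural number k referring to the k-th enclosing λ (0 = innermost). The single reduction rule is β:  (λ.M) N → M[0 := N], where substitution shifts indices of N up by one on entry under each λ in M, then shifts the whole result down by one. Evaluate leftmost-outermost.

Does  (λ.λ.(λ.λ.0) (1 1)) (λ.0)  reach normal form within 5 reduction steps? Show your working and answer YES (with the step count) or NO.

Answer: YES — reaches normal form λ.λ.0 in 2 ≤ 5 steps

Reduction:
  start: (λ.λ.(λ.λ.0) (1 1)) (λ.0)
  step 1: λ.(λ.λ.0) ((λ.0) (λ.0))
  step 2: λ.λ.0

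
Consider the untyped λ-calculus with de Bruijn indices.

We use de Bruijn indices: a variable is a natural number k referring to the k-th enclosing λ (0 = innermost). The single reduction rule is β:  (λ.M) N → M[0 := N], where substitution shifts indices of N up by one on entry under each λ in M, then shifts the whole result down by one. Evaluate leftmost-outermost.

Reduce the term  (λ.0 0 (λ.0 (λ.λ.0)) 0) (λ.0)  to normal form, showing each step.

  start: (λ.0 0 (λ.0 (λ.λ.0)) 0) (λ.0)
  →1  (λ.0) (λ.0) (λ.0 (λ.λ.0)) (λ.0)
  →2  (λ.0) (λ.0 (λ.λ.0)) (λ.0)
  →3  (λ.0 (λ.λ.0)) (λ.0)
  →4  (λ.0) (λ.λ.0)
  →5  λ.λ.0

Answer: normal form = λ.λ.0  (in 5 steps)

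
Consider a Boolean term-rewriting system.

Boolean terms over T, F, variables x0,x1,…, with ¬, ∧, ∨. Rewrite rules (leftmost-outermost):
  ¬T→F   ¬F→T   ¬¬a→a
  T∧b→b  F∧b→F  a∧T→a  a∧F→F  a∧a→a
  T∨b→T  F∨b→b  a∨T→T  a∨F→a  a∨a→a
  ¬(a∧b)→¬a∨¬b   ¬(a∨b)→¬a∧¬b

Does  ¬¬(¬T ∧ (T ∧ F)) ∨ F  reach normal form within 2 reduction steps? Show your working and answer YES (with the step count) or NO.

  start: ¬¬(¬T ∧ (T ∧ F)) ∨ F
  [1] ¬¬(¬T ∧ (T ∧ F))
  [2] ¬T ∧ (T ∧ F)

Answer: NO — after 2 steps the term is ¬T ∧ (T ∧ F), not yet normal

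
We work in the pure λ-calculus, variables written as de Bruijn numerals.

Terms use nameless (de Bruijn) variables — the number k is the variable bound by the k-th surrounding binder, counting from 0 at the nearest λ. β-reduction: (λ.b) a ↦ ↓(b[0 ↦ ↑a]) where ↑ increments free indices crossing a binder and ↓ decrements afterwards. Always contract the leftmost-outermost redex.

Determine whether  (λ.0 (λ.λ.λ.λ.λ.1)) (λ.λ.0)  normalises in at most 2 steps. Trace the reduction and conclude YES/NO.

  start: (λ.0 (λ.λ.λ.λ.λ.1)) (λ.λ.0)
  →1  (λ.λ.0) (λ.λ.λ.λ.λ.1)
  →2  λ.0

Answer: YES — reaches normal form λ.0 in 2 ≤ 2 steps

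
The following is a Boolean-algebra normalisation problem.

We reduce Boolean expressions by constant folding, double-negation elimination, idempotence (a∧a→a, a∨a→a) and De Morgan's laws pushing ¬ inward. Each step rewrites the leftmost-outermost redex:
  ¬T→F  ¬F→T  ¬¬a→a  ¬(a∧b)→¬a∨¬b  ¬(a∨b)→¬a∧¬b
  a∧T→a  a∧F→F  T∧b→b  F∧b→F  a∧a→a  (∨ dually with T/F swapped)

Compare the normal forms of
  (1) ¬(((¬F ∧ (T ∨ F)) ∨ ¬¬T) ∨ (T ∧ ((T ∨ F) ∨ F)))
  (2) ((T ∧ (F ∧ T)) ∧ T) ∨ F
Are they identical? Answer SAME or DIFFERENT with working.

Answer: SAME — A ⇓ F, B ⇓ F

Reduction:
Term A:
  start: ¬(((¬F ∧ (T ∨ F)) ∨ ¬¬T) ∨ (T ∧ ((T ∨ F) ∨ F)))
  →1  ¬((¬F ∧ (T ∨ F)) ∨ ¬¬T) ∧ ¬(T ∧ ((T ∨ F) ∨ F))
  →2  (¬(¬F ∧ (T ∨ F)) ∧ ¬¬¬T) ∧ ¬(T ∧ ((T ∨ F) ∨ F))
  →3  ((¬¬F ∨ ¬(T ∨ F)) ∧ ¬¬¬T) ∧ ¬(T ∧ ((T ∨ F) ∨ F))
  →4  ((F ∨ ¬(T ∨ F)) ∧ ¬¬¬T) ∧ ¬(T ∧ ((T ∨ F) ∨ F))
  →5  (¬(T ∨ F) ∧ ¬¬¬T) ∧ ¬(T ∧ ((T ∨ F) ∨ F))
  →6  ((¬T ∧ ¬F) ∧ ¬¬¬T) ∧ ¬(T ∧ ((T ∨ F) ∨ F))
  →7  ((F ∧ ¬F) ∧ ¬¬¬T) ∧ ¬(T ∧ ((T ∨ F) ∨ F))
  →8  (F ∧ ¬¬¬T) ∧ ¬(T ∧ ((T ∨ F) ∨ F))
  →9  F ∧ ¬(T ∧ ((T ∨ F) ∨ F))
  →10  F

Term B:
  start: ((T ∧ (F ∧ T)) ∧ T) ∨ F
  →1  (T ∧ (F ∧ T)) ∧ T
  →2  T ∧ (F ∧ T)
  →3  F ∧ T
  →4  F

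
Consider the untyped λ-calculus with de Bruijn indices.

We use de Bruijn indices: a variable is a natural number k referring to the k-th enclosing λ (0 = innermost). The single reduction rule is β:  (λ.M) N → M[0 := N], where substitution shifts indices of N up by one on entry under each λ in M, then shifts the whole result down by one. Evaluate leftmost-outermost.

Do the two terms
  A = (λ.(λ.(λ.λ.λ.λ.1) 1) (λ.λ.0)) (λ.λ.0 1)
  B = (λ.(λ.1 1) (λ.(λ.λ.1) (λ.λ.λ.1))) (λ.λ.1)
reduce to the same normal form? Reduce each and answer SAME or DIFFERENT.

Answer: SAME — A ⇓ λ.λ.λ.1, B ⇓ λ.λ.λ.1

Working:
Term A:
  start: (λ.(λ.(λ.λ.λ.λ.1) 1) (λ.λ.0)) (λ.λ.0 1)
  →1  (λ.(λ.λ.λ.λ.1) (λ.λ.0 1)) (λ.λ.0)
  →2  (λ.λ.λ.λ.1) (λ.λ.0 1)
  →3  λ.λ.λ.1

Term B:
  start: (λ.(λ.1 1) (λ.(λ.λ.1) (λ.λ.λ.1))) (λ.λ.1)
  →1  (λ.(λ.λ.1) (λ.λ.1)) (λ.(λ.λ.1) (λ.λ.λ.1))
  →2  (λ.λ.1) (λ.λ.1)
  →3  λ.λ.λ.1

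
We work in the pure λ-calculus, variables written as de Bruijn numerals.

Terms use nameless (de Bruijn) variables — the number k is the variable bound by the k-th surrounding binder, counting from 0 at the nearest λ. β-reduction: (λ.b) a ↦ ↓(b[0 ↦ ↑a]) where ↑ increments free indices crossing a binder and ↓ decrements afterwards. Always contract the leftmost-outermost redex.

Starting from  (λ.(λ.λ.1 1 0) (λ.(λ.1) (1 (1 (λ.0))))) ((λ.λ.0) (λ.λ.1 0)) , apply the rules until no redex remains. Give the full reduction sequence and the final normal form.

Answer: normal form = λ.0  (in 6 steps)

Reduction:
  start: (λ.(λ.λ.1 1 0) (λ.(λ.1) (1 (1 (λ.0))))) ((λ.λ.0) (λ.λ.1 0))
  →1  (λ.λ.1 1 0) (λ.(λ.1) ((λ.λ.0) (λ.λ.1 0) ((λ.λ.0) (λ.λ.1 0) (λ.0))))
  →2  λ.(λ.(λ.1) ((λ.λ.0) (λ.λ.1 0) ((λ.λ.0) (λ.λ.1 0) (λ.0)))) (λ.(λ.1) ((λ.λ.0) (λ.λ.1 0) ((λ.λ.0) (λ.λ.1 0) (λ.0)))) 0
  →3  λ.(λ.λ.(λ.1) ((λ.λ.0) (λ.λ.1 0) ((λ.λ.0) (λ.λ.1 0) (λ.0)))) ((λ.λ.0) (λ.λ.1 0) ((λ.λ.0) (λ.λ.1 0) (λ.0))) 0
  →4  λ.(λ.(λ.1) ((λ.λ.0) (λ.λ.1 0) ((λ.λ.0) (λ.λ.1 0) (λ.0)))) 0
  →5  λ.(λ.1) ((λ.λ.0) (λ.λ.1 0) ((λ.λ.0) (λ.λ.1 0) (λ.0)))
  →6  λ.0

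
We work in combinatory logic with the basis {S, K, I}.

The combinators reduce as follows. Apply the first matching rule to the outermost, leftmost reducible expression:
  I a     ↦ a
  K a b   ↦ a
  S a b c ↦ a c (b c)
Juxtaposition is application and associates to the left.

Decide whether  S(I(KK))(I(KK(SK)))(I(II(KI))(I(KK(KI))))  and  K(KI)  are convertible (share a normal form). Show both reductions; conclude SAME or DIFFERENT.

Answer: SAME — A ⇓ K(KI), B ⇓ K(KI)

Derivation:
Term A:
  start: S(I(KK))(I(KK(SK)))(I(II(KI))(I(KK(KI))))
  →1  I(KK)(I(II(KI))(I(KK(KI))))(I(KK(SK))(I(II(KI))(I(KK(KI)))))
  →2  KK(I(II(KI))(I(KK(KI))))(I(KK(SK))(I(II(KI))(I(KK(KI)))))
  →3  K(I(KK(SK))(I(II(KI))(I(KK(KI)))))
  →4  K(KK(SK)(I(II(KI))(I(KK(KI)))))
  →5  K(K(I(II(KI))(I(KK(KI)))))
  →6  K(K(II(KI)(I(KK(KI)))))
  →7  K(K(I(KI)(I(KK(KI)))))
  →8  K(K(KI(I(KK(KI)))))
  →9  K(KI)

Term B:
  start: K(KI)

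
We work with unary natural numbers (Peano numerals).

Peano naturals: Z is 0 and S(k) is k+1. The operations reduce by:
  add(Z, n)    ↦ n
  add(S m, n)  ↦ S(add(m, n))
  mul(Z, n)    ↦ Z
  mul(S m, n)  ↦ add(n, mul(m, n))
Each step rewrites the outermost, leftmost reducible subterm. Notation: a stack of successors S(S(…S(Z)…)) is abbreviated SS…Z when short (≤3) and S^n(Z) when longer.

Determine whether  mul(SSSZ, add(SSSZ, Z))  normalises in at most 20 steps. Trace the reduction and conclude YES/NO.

  start: mul(SSSZ, add(SSSZ, Z))
  →1  add(add(SSSZ, Z), mul(SSZ, add(SSSZ, Z)))
  →2  add(S(add(SSZ, Z)), mul(SSZ, add(SSSZ, Z)))
  →3  S(add(add(SSZ, Z), mul(SSZ, add(SSSZ, Z))))
  →4  S(add(S(add(SZ, Z)), mul(SSZ, add(SSSZ, Z))))
  →5  S(S(add(add(SZ, Z), mul(SSZ, add(SSSZ, Z)))))
  →6  S(S(add(S(add(Z, Z)), mul(SSZ, add(SSSZ, Z)))))
  →7  S(S(S(add(add(Z, Z), mul(SSZ, add(SSSZ, Z))))))
  →8  S(S(S(add(Z, mul(SSZ, add(SSSZ, Z))))))
  →9  S(S(S(mul(SSZ, add(SSSZ, Z)))))
  →10  S(S(S(add(add(SSSZ, Z), mul(SZ, add(SSSZ, Z))))))
  →11  S(S(S(add(S(add(SSZ, Z)), mul(SZ, add(SSSZ, Z))))))
  →12  S(S(S(S(add(add(SSZ, Z), mul(SZ, add(SSSZ, Z)))))))
  →13  S(S(S(S(add(S(add(SZ, Z)), mul(SZ, add(SSSZ, Z)))))))
  →14  S(S(S(S(S(add(add(SZ, Z), mul(SZ, add(SSSZ, Z))))))))
  →15  S(S(S(S(S(add(S(add(Z, Z)), mul(SZ, add(SSSZ, Z))))))))
  →16  S(S(S(S(S(S(add(add(Z, Z), mul(SZ, add(SSSZ, Z)))))))))
  →17  S(S(S(S(S(S(add(Z, mul(SZ, add(SSSZ, Z)))))))))
  →18  S(S(S(S(S(S(mul(SZ, add(SSSZ, Z))))))))
  →19  S(S(S(S(S(S(add(add(SSSZ, Z), mul(Z, add(SSSZ, Z)))))))))
  →20  S(S(S(S(S(S(add(S(add(SSZ, Z)), mul(Z, add(SSSZ, Z)))))))))

Answer: NO — after 20 steps the term is S(S(S(S(S(S(add(S(add(SSZ, Z)), mul(Z, add(SSSZ, Z))))))))), not yet normal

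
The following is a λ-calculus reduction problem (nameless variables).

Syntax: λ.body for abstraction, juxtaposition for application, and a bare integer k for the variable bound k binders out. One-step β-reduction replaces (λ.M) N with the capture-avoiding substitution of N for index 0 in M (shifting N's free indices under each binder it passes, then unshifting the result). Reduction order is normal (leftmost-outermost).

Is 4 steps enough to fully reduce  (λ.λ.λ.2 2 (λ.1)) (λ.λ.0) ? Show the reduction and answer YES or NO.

Answer: YES — reaches normal form λ.λ.λ.1 in 3 ≤ 4 steps

Working:
  start: (λ.λ.λ.2 2 (λ.1)) (λ.λ.0)
  →1  λ.λ.(λ.λ.0) (λ.λ.0) (λ.1)
  →2  λ.λ.(λ.0) (λ.1)
  →3  λ.λ.λ.1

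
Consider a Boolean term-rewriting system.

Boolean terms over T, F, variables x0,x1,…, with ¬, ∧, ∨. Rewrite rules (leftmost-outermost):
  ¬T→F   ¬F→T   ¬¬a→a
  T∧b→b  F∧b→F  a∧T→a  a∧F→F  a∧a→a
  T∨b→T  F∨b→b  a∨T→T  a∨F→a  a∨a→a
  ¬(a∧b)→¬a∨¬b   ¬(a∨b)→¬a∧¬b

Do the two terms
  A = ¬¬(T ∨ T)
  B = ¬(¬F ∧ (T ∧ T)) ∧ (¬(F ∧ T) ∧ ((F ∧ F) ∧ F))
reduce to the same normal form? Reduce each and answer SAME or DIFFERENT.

Term A:
  start: ¬¬(T ∨ T)
  →1  T ∨ T
  →2  T

Term B:
  start: ¬(¬F ∧ (T ∧ T)) ∧ (¬(F ∧ T) ∧ ((F ∧ F) ∧ F))
  →1  (¬¬F ∨ ¬(T ∧ T)) ∧ (¬(F ∧ T) ∧ ((F ∧ F) ∧ F))
  →2  (F ∨ ¬(T ∧ T)) ∧ (¬(F ∧ T) ∧ ((F ∧ F) ∧ F))
  →3  ¬(T ∧ T) ∧ (¬(F ∧ T) ∧ ((F ∧ F) ∧ F))
  →4  (¬T ∨ ¬T) ∧ (¬(F ∧ T) ∧ ((F ∧ F) ∧ F))
  →5  ¬T ∧ (¬(F ∧ T) ∧ ((F ∧ F) ∧ F))
  →6  F ∧ (¬(F ∧ T) ∧ ((F ∧ F) ∧ F))
  →7  F

Answer: DIFFERENT — A ⇓ T, B ⇓ F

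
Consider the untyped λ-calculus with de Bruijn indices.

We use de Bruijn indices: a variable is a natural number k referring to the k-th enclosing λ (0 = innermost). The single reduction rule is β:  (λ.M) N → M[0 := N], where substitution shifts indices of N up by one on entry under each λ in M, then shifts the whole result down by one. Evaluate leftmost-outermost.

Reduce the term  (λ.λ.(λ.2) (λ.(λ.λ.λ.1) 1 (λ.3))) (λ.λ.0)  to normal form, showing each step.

Answer: normal form = λ.λ.λ.0  (in 2 steps)

Working:
  start: (λ.λ.(λ.2) (λ.(λ.λ.λ.1) 1 (λ.3))) (λ.λ.0)
  →1  λ.(λ.λ.λ.0) (λ.(λ.λ.λ.1) 1 (λ.λ.λ.0))
  →2  λ.λ.λ.0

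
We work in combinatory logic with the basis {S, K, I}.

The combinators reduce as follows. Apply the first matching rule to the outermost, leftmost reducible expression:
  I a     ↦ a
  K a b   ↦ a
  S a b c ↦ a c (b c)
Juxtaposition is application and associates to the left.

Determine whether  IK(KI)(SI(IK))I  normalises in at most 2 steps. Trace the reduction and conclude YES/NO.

  start: IK(KI)(SI(IK))I
  [1] K(KI)(SI(IK))I
  [2] KII

Answer: NO — after 2 steps the term is KII, not yet normal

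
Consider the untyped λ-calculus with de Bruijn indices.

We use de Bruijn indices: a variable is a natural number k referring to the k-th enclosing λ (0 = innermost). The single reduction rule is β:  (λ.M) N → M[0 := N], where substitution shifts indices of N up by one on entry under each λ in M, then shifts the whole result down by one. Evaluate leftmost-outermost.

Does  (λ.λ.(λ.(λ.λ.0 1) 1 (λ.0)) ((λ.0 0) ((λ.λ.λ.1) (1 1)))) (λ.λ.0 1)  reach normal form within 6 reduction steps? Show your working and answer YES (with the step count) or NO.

  start: (λ.λ.(λ.(λ.λ.0 1) 1 (λ.0)) ((λ.0 0) ((λ.λ.λ.1) (1 1)))) (λ.λ.0 1)
  [1] λ.(λ.(λ.λ.0 1) 1 (λ.0)) ((λ.0 0) ((λ.λ.λ.1) ((λ.λ.0 1) (λ.λ.0 1))))
  [2] λ.(λ.λ.0 1) 0 (λ.0)
  [3] λ.(λ.0 1) (λ.0)
  [4] λ.(λ.0) 0
  [5] λ.0

Answer: YES — reaches normal form λ.0 in 5 ≤ 6 steps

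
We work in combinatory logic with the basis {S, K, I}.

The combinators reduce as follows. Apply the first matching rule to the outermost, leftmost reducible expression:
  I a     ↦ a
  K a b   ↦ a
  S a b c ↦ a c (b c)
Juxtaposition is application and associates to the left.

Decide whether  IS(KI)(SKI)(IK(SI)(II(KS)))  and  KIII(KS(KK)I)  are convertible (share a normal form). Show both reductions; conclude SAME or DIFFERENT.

Term A:
  start: IS(KI)(SKI)(IK(SI)(II(KS)))
  [1] S(KI)(SKI)(IK(SI)(II(KS)))
  [2] KI(IK(SI)(II(KS)))(SKI(IK(SI)(II(KS))))
  [3] I(SKI(IK(SI)(II(KS))))
  [4] SKI(IK(SI)(II(KS)))
  [5] K(IK(SI)(II(KS)))(I(IK(SI)(II(KS))))
  [6] IK(SI)(II(KS))
  [7] K(SI)(II(KS))
  [8] SI

Term B:
  start: KIII(KS(KK)I)
  [1] II(KS(KK)I)
  [2] I(KS(KK)I)
  [3] KS(KK)I
  [4] SI

Answer: SAME — A ⇓ SI, B ⇓ SI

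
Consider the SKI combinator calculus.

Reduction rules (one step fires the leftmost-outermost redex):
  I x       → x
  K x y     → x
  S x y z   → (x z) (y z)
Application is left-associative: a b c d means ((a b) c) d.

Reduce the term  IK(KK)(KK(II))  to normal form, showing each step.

Answer: normal form = KK  (in 2 steps)

Derivation:
  start: IK(KK)(KK(II))
  →1  K(KK)(KK(II))
  →2  KK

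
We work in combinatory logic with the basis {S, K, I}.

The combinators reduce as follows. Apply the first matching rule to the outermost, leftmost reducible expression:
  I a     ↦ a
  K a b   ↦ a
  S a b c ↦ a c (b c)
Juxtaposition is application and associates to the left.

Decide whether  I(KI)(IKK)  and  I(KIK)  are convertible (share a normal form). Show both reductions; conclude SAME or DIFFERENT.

Term A:
  start: I(KI)(IKK)
  step 1: KI(IKK)
  step 2: I

Term B:
  start: I(KIK)
  step 1: KIK
  step 2: I

Answer: SAME — A ⇓ I, B ⇓ I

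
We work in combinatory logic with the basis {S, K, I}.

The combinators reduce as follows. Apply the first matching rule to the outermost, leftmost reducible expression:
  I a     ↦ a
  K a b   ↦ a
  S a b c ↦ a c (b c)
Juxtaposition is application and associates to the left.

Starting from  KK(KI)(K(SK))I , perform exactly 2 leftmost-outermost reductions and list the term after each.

Answer: after 2 steps: K(SK)

Working:
  start: KK(KI)(K(SK))I
  →1  K(K(SK))I
  →2  K(SK)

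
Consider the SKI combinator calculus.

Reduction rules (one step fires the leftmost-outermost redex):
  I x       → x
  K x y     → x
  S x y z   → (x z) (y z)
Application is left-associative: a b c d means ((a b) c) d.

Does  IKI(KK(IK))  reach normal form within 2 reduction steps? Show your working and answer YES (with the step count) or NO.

Answer: YES — reaches normal form I in 2 ≤ 2 steps

Working:
  start: IKI(KK(IK))
  [1] KI(KK(IK))
  [2] I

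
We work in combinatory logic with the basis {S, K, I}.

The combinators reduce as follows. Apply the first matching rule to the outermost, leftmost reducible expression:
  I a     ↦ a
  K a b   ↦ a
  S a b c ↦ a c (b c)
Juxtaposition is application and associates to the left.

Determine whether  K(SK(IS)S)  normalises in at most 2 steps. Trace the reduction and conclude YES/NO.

  start: K(SK(IS)S)
  →1  K(KS(ISS))
  →2  KS

Answer: YES — reaches normal form KS in 2 ≤ 2 steps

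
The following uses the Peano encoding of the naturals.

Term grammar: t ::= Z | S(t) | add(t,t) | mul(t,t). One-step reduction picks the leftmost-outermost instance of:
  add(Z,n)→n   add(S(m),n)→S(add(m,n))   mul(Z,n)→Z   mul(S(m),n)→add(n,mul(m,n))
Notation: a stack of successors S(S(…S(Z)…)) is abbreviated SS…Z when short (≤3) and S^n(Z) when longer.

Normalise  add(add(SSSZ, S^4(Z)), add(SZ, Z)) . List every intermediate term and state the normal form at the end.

Answer: normal form = S^8(Z)  (in 14 steps)

Working:
  start: add(add(SSSZ, S^4(Z)), add(SZ, Z))
  step 1: add(S(add(SSZ, S^4(Z))), add(SZ, Z))
  step 2: S(add(add(SSZ, S^4(Z)), add(SZ, Z)))
  step 3: S(add(S(add(SZ, S^4(Z))), add(SZ, Z)))
  step 4: S(S(add(add(SZ, S^4(Z)), add(SZ, Z))))
  step 5: S(S(add(S(add(Z, S^4(Z))), add(SZ, Z))))
  step 6: S(S(S(add(add(Z, S^4(Z)), add(SZ, Z)))))
  step 7: S(S(S(add(S^4(Z), add(SZ, Z)))))
  step 8: S(S(S(S(add(SSSZ, add(SZ, Z))))))
  step 9: S(S(S(S(S(add(SSZ, add(SZ, Z)))))))
  step 10: S(S(S(S(S(S(add(SZ, add(SZ, Z))))))))
  step 11: S(S(S(S(S(S(S(add(Z, add(SZ, Z)))))))))
  step 12: S(S(S(S(S(S(S(add(SZ, Z))))))))
  step 13: S(S(S(S(S(S(S(S(add(Z, Z)))))))))
  step 14: S^8(Z)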